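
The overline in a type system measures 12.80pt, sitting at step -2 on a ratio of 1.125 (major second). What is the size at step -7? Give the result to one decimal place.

7.1pt

12.80 ÷ 1.125⁵ = 12.80 ÷ 1.80203 ≈ 7.103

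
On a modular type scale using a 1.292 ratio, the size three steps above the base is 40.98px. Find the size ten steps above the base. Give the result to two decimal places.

The gap is 10 − (3) = 7 steps, so the factor is 1.292^7.
40.98 × 1.292⁷ = 40.98 × 6.00949 ≈ 246.269

246.27px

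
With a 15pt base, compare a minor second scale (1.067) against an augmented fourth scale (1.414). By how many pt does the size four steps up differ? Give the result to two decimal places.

Minor second: 15.0 × 1.067⁴ = 19.4424pt
Augmented fourth: 15.0 × 1.414⁴ = 59.9638pt
Difference: 59.9638 − 19.4424 = 40.5214pt

40.52pt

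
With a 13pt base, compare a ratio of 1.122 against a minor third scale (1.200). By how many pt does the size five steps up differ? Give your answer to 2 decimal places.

At 1.122: 13.0 × 1.122⁵ = 23.1157pt
Minor third: 13.0 × 1.200⁵ = 32.3482pt
Difference: 32.3482 − 23.1157 = 9.2325pt

9.23pt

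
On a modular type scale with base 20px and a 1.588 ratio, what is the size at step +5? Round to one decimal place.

20.0 × 1.588⁵ = 20.0 × 10.09840 ≈ 201.97

202.0px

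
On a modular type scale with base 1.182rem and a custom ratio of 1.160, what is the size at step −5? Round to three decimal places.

0.563rem

A modular type scale is a geometric sequence: sizeₙ = base × rⁿ.
1.182 ÷ 1.160⁵ = 1.182 ÷ 2.10034 ≈ 0.563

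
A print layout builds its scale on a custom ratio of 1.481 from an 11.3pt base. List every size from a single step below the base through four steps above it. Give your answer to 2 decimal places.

7.63pt, 11.30pt, 16.74pt, 24.78pt, 36.71pt, 54.36pt

Step -1: 11.3 ÷ 1.481 = 7.63
Step 0: 11.3pt
Step 1: 11.3 × 1.481 = 16.74
Step 2: 11.3 × 1.481² = 24.78
Step 3: 11.3 × 1.481³ = 36.71
Step 4: 11.3 × 1.481⁴ = 54.36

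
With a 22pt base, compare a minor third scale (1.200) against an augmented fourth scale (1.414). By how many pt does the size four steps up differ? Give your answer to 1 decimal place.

42.3pt

Minor third: 22.0 × 1.200⁴ = 45.619pt
Augmented fourth: 22.0 × 1.414⁴ = 87.947pt
Difference: 87.947 − 45.619 = 42.328pt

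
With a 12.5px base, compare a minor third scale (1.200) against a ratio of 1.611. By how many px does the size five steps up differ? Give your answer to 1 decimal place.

104.5px

Minor third: 12.5 × 1.200⁵ = 31.104px
At 1.611: 12.5 × 1.611⁵ = 135.640px
Difference: 135.640 − 31.104 = 104.536px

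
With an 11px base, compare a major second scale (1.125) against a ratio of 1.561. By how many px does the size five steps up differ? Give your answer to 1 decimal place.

Major second: 11.0 × 1.125⁵ = 19.822px
At 1.561: 11.0 × 1.561⁵ = 101.955px
Difference: 101.955 − 19.822 = 82.133px

82.1px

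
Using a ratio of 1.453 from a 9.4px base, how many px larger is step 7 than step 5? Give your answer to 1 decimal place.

67.6px

Step 5: 9.4 × 1.453⁵ = 60.877px
Step 7: 9.4 × 1.453⁷ = 128.525px
Difference: 128.525 − 60.877 = 67.648px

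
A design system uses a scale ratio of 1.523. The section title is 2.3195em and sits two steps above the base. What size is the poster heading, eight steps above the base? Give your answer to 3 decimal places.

28.946em

2.3195 × 1.523⁶ = 2.3195 × 12.47956 ≈ 28.946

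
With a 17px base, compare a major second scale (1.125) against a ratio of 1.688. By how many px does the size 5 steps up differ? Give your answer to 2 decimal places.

202.34px

Major second: 17.0 × 1.125⁵ = 30.6346px
At 1.688: 17.0 × 1.688⁵ = 232.9760px
Difference: 232.9760 − 30.6346 = 202.3414px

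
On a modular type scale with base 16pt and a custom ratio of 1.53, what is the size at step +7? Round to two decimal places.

314.02pt

16.0 × 1.53⁷ = 16.0 × 19.62637 ≈ 314.02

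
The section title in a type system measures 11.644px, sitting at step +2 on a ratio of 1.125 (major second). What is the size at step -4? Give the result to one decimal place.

5.7px

11.644 ÷ 1.125⁶ = 11.644 ÷ 2.02729 ≈ 5.744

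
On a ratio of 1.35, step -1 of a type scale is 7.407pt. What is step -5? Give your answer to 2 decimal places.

2.23pt

Moving from step -1 to step -5 is 4 steps down, so divide by r⁴.
7.407 ÷ 1.35⁴ = 7.407 ÷ 3.32151 ≈ 2.230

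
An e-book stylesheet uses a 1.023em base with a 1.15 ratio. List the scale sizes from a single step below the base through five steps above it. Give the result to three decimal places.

Step -1: 1.023 ÷ 1.15 = 0.890
Step 0: 1.023em
Step 1: 1.023 × 1.15 = 1.176
Step 2: 1.023 × 1.15² = 1.353
Step 3: 1.023 × 1.15³ = 1.556
Step 4: 1.023 × 1.15⁴ = 1.789
Step 5: 1.023 × 1.15⁵ = 2.058

0.890em, 1.023em, 1.176em, 1.353em, 1.556em, 1.789em, 2.058em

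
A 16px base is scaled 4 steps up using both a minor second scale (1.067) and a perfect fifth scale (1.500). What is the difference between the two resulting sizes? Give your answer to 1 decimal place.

60.3px

Minor second: 16.0 × 1.067⁴ = 20.739px
Perfect fifth: 16.0 × 1.500⁴ = 81.000px
Difference: 81.000 − 20.739 = 60.261px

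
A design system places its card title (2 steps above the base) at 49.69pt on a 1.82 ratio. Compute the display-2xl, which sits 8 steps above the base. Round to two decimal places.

49.69 × 1.82⁶ = 49.69 × 36.34363 ≈ 1805.915

1805.92pt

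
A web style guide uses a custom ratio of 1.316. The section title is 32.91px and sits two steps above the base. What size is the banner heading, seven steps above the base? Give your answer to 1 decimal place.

The gap is 7 − (2) = 5 steps, so the factor is 1.316^5.
32.91 × 1.316⁵ = 32.91 × 3.94711 ≈ 129.899

129.9px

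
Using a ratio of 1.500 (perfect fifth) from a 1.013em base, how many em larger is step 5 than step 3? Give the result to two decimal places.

4.27em

Step 3: 1.013 × 1.500³ = 3.4189em
Step 5: 1.013 × 1.500⁵ = 7.6925em
Difference: 7.6925 − 3.4189 = 4.2736em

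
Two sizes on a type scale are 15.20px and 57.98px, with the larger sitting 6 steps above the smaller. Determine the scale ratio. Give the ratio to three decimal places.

The ratio satisfies 15.20 × r⁶ = 57.98, so r = (57.98 / 15.20)^(1/6).
r = 3.8145^(1/6) ≈ 1.2500

1.250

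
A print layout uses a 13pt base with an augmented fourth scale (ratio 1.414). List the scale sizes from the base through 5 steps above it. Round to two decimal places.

13.00pt, 18.38pt, 25.99pt, 36.75pt, 51.97pt, 73.48pt

Step 0: 13pt
Step 1: 13.0 × 1.414 = 18.38
Step 2: 13.0 × 1.414² = 25.99
Step 3: 13.0 × 1.414³ = 36.75
Step 4: 13.0 × 1.414⁴ = 51.97
Step 5: 13.0 × 1.414⁵ = 73.48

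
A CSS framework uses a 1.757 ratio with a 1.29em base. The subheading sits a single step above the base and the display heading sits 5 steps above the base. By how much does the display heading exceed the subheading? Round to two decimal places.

19.33em

Step 1: 1.29 × 1.757 = 2.2665em
Step 5: 1.29 × 1.757⁵ = 21.5997em
Difference: 21.5997 − 2.2665 = 19.3332em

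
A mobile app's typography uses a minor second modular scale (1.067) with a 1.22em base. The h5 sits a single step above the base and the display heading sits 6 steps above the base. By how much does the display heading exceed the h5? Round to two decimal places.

Step 1: 1.22 × 1.067 = 1.3017em
Step 6: 1.22 × 1.067⁶ = 1.8003em
Difference: 1.8003 − 1.3017 = 0.4986em

0.50em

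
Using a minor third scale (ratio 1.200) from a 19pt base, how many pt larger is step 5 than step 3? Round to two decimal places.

Step 3: 19.0 × 1.200³ = 32.8320pt
Step 5: 19.0 × 1.200⁵ = 47.2781pt
Difference: 47.2781 − 32.8320 = 14.4461pt

14.45pt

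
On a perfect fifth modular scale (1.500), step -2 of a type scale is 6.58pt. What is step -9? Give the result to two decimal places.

0.39pt

6.58 ÷ 1.500⁷ = 6.58 ÷ 17.08594 ≈ 0.385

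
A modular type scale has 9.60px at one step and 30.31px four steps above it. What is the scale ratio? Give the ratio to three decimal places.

The ratio satisfies 9.60 × r⁴ = 30.31, so r = (30.31 / 9.60)^(1/4).
r = 3.1573^(1/4) ≈ 1.3330

1.333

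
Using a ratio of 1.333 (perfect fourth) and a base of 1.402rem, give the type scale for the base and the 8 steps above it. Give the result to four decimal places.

Step 0: 1.402rem
Step 1: 1.402 × 1.333 = 1.8689
Step 2: 1.402 × 1.333² = 2.4912
Step 3: 1.402 × 1.333³ = 3.3208
Step 4: 1.402 × 1.333⁴ = 4.4266
Step 5: 1.402 × 1.333⁵ = 5.9006
Step 6: 1.402 × 1.333⁶ = 7.8655
Step 7: 1.402 × 1.333⁷ = 10.4848
Step 8: 1.402 × 1.333⁸ = 13.9762

1.4020rem, 1.8689rem, 2.4912rem, 3.3208rem, 4.4266rem, 5.9006rem, 7.8655rem, 10.4848rem, 13.9762rem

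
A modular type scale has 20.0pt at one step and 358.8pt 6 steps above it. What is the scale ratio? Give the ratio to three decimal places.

1.618

r⁶ = 358.8 / 20.0, so r = (358.8/20.0)^(1/6).
r = 17.9400^(1/6) ≈ 1.6180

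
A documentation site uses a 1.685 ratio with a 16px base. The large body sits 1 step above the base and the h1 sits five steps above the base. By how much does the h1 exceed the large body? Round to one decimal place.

Step 1: 16.0 × 1.685 = 26.960px
Step 5: 16.0 × 1.685⁵ = 217.330px
Difference: 217.330 − 26.960 = 190.370px

190.4px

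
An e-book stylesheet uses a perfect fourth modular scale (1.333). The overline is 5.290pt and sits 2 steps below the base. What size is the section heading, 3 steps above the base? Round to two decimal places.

5.290 × 1.333⁵ = 5.290 × 4.20873 ≈ 22.264

22.26pt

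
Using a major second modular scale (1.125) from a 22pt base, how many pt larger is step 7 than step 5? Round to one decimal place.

10.5pt

Step 5: 22.0 × 1.125⁵ = 39.645pt
Step 7: 22.0 × 1.125⁷ = 50.175pt
Difference: 50.175 − 39.645 = 10.530pt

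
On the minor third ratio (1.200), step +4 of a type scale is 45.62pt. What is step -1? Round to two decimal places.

18.33pt

Moving from step +4 to step -1 is 5 steps down, so divide by r⁵.
45.62 ÷ 1.200⁵ = 45.62 ÷ 2.48832 ≈ 18.334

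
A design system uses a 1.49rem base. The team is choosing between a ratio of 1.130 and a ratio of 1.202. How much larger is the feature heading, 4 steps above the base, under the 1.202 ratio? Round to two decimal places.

0.68rem

At 1.130: 1.49 × 1.130⁴ = 2.4294rem
At 1.202: 1.49 × 1.202⁴ = 3.1103rem
Difference: 3.1103 − 2.4294 = 0.6809rem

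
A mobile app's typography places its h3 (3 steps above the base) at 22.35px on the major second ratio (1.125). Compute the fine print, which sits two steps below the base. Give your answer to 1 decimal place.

The gap is -2 − (3) = -5 steps, so the factor is 1.125^-5.
22.35 ÷ 1.125⁵ = 22.35 ÷ 1.80203 ≈ 12.403

12.4px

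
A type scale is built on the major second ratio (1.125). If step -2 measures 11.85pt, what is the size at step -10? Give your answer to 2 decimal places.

4.62pt

11.85 ÷ 1.125⁸ = 11.85 ÷ 2.56578 ≈ 4.618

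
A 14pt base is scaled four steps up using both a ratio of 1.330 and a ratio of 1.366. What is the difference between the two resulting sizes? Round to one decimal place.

At 1.330: 14.0 × 1.330⁴ = 43.806pt
At 1.366: 14.0 × 1.366⁴ = 48.745pt
Difference: 48.745 − 43.806 = 4.939pt

4.9pt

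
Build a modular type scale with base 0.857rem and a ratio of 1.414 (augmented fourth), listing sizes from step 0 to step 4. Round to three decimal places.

Step 0: 0.857rem
Step 1: 0.857 × 1.414 = 1.212
Step 2: 0.857 × 1.414² = 1.713
Step 3: 0.857 × 1.414³ = 2.423
Step 4: 0.857 × 1.414⁴ = 3.426

0.857rem, 1.212rem, 1.713rem, 2.423rem, 3.426rem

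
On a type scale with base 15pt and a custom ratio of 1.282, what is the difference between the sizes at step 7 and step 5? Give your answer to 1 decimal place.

33.4pt

Step 5: 15.0 × 1.282⁵ = 51.944pt
Step 7: 15.0 × 1.282⁷ = 85.370pt
Difference: 85.370 − 51.944 = 33.426pt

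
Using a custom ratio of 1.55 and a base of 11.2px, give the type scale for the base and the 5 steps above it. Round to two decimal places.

11.20px, 17.36px, 26.91px, 41.71px, 64.65px, 100.20px

Step 0: 11.2px
Step 1: 11.2 × 1.55 = 17.36
Step 2: 11.2 × 1.55² = 26.91
Step 3: 11.2 × 1.55³ = 41.71
Step 4: 11.2 × 1.55⁴ = 64.65
Step 5: 11.2 × 1.55⁵ = 100.20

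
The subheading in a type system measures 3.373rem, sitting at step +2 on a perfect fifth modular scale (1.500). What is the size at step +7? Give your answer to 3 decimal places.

25.614rem

The gap is 7 − (2) = 5 steps, so the factor is 1.500^5.
3.373 × 1.500⁵ = 3.373 × 7.59375 ≈ 25.614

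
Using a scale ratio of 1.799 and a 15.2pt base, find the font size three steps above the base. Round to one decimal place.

88.5pt

Every step multiplies by the scale ratio.
15.2 × 1.799³ = 15.2 × 5.82229 ≈ 88.50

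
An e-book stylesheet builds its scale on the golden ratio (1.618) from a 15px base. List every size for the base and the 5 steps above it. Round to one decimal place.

15.0px, 24.3px, 39.3px, 63.5px, 102.8px, 166.3px

Step 0: 15px
Step 1: 15.0 × 1.618 = 24.3
Step 2: 15.0 × 1.618² = 39.3
Step 3: 15.0 × 1.618³ = 63.5
Step 4: 15.0 × 1.618⁴ = 102.8
Step 5: 15.0 × 1.618⁵ = 166.3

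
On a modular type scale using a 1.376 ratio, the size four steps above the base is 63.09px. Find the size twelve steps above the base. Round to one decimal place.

810.8px

Moving from step +4 to step +12 is 8 steps up, so multiply by r⁸.
63.09 × 1.376⁸ = 63.09 × 12.85131 ≈ 810.789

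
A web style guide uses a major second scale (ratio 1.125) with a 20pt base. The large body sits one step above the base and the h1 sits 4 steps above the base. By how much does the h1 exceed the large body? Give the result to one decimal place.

Step 1: 20.0 × 1.125 = 22.500pt
Step 4: 20.0 × 1.125⁴ = 32.036pt
Difference: 32.036 − 22.500 = 9.536pt

9.5pt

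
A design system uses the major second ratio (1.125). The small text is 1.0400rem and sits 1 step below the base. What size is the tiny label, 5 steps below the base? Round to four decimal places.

1.0400 ÷ 1.125⁴ = 1.0400 ÷ 1.60181 ≈ 0.6493

0.6493rem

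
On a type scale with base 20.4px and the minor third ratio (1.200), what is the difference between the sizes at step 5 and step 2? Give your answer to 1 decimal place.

Step 2: 20.4 × 1.200² = 29.376px
Step 5: 20.4 × 1.200⁵ = 50.762px
Difference: 50.762 − 29.376 = 21.386px

21.4px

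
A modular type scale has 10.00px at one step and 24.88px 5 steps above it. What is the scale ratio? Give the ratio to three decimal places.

1.200

r⁵ = 24.88 / 10.00, so r = (24.88/10.00)^(1/5).
r = 2.4880^(1/5) ≈ 1.2000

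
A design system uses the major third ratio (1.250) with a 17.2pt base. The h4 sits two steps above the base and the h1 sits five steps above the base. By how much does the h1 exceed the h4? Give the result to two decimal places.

Step 2: 17.2 × 1.250² = 26.8750pt
Step 5: 17.2 × 1.250⁵ = 52.4902pt
Difference: 52.4902 − 26.8750 = 25.6152pt

25.62pt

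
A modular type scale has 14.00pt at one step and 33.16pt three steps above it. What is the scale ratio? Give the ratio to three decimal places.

r³ = 33.16 / 14.00, so r = (33.16/14.00)^(1/3).
r = 2.3686^(1/3) ≈ 1.3330

1.333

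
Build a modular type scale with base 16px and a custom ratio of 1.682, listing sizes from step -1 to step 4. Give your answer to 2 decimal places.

Step -1: 16.0 ÷ 1.682 = 9.51
Step 0: 16px
Step 1: 16.0 × 1.682 = 26.91
Step 2: 16.0 × 1.682² = 45.27
Step 3: 16.0 × 1.682³ = 76.14
Step 4: 16.0 × 1.682⁴ = 128.06

9.51px, 16.00px, 26.91px, 45.27px, 76.14px, 128.06px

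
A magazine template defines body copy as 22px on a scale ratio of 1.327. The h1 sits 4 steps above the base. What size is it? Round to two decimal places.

68.22px

22.0 × 1.327⁴ = 22.0 × 3.10087 ≈ 68.22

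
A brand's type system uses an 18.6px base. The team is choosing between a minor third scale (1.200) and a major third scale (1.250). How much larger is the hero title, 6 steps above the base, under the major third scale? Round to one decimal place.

15.4px

Minor third: 18.6 × 1.200⁶ = 55.539px
Major third: 18.6 × 1.250⁶ = 70.953px
Difference: 70.953 − 55.539 = 15.414px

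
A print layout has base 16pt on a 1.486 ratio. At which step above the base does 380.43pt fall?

8

1.486ⁿ = 380.43 / 16 = 23.7769
n = ln(23.7769) / ln(1.486) = 3.1687 / 0.3961 ≈ 8.00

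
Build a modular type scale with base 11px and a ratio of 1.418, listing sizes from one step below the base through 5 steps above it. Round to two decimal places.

7.76px, 11.00px, 15.60px, 22.12px, 31.36px, 44.47px, 63.06px

Step -1: 11.0 ÷ 1.418 = 7.76
Step 0: 11px
Step 1: 11.0 × 1.418 = 15.60
Step 2: 11.0 × 1.418² = 22.12
Step 3: 11.0 × 1.418³ = 31.36
Step 4: 11.0 × 1.418⁴ = 44.47
Step 5: 11.0 × 1.418⁵ = 63.06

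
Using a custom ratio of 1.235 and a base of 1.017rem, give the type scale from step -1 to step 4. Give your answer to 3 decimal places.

Step -1: 1.017 ÷ 1.235 = 0.823
Step 0: 1.017rem
Step 1: 1.017 × 1.235 = 1.256
Step 2: 1.017 × 1.235² = 1.551
Step 3: 1.017 × 1.235³ = 1.916
Step 4: 1.017 × 1.235⁴ = 2.366

0.823rem, 1.017rem, 1.256rem, 1.551rem, 1.916rem, 2.366rem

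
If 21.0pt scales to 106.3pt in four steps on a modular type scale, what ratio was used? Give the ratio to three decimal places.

1.500

r⁴ = 106.3 / 21.0, so r = (106.3/21.0)^(1/4).
r = 5.0619^(1/4) ≈ 1.5000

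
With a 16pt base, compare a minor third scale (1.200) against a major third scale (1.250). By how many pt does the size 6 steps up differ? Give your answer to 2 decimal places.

13.26pt

Minor third: 16.0 × 1.200⁶ = 47.7757pt
Major third: 16.0 × 1.250⁶ = 61.0352pt
Difference: 61.0352 − 47.7757 = 13.2595pt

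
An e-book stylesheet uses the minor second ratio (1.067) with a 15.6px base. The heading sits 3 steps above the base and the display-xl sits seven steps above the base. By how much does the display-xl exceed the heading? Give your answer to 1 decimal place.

Step 3: 15.6 × 1.067³ = 18.950px
Step 7: 15.6 × 1.067⁷ = 24.563px
Difference: 24.563 − 18.950 = 5.613px

5.6px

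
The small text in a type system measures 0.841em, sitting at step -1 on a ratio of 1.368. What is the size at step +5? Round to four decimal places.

5.5120em

0.841 × 1.368⁶ = 0.841 × 6.55415 ≈ 5.5120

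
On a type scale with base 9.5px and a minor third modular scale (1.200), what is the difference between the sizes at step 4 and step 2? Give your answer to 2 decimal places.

6.02px

Step 2: 9.5 × 1.200² = 13.6800px
Step 4: 9.5 × 1.200⁴ = 19.6992px
Difference: 19.6992 − 13.6800 = 6.0192px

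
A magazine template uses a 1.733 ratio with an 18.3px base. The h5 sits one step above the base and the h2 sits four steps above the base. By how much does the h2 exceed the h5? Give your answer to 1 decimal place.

Step 1: 18.3 × 1.733 = 31.714px
Step 4: 18.3 × 1.733⁴ = 165.061px
Difference: 165.061 − 31.714 = 133.347px

133.3px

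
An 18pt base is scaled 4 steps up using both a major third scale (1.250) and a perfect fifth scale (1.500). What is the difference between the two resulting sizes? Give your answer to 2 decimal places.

Major third: 18.0 × 1.250⁴ = 43.9453pt
Perfect fifth: 18.0 × 1.500⁴ = 91.1250pt
Difference: 91.1250 − 43.9453 = 47.1797pt

47.18pt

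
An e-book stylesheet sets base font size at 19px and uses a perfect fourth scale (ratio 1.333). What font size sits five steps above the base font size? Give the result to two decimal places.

19.0 × 1.333⁵ = 19.0 × 4.20873 ≈ 79.97

79.97px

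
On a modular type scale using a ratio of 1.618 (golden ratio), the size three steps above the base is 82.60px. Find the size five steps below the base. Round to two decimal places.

82.60 ÷ 1.618⁸ = 82.60 ÷ 46.97082 ≈ 1.759

1.76px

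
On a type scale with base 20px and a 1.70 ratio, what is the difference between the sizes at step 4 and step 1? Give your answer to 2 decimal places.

133.04px

Step 1: 20.0 × 1.70 = 34.0000px
Step 4: 20.0 × 1.70⁴ = 167.0420px
Difference: 167.0420 − 34.0000 = 133.0420px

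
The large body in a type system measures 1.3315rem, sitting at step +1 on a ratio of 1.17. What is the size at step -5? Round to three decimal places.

0.519rem

The gap is -5 − (1) = -6 steps, so the factor is 1.17^-6.
1.3315 ÷ 1.17⁶ = 1.3315 ÷ 2.56516 ≈ 0.519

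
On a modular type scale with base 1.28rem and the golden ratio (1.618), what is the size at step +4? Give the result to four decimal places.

1.28 × 1.618⁴ = 1.28 × 6.85353 ≈ 8.7725

8.7725rem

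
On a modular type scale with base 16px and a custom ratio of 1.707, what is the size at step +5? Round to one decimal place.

231.9px

16.0 × 1.707⁵ = 16.0 × 14.49331 ≈ 231.89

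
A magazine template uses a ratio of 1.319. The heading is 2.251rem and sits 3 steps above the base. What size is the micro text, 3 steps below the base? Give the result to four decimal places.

2.251 ÷ 1.319⁶ = 2.251 ÷ 5.26585 ≈ 0.4275

0.4275rem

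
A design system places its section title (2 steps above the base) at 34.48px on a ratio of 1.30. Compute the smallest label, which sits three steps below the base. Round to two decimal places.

9.29px

34.48 ÷ 1.30⁵ = 34.48 ÷ 3.71293 ≈ 9.286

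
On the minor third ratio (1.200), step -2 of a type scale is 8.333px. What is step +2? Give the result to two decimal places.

17.28px

Moving from step -2 to step +2 is 4 steps up, so multiply by r⁴.
8.333 × 1.200⁴ = 8.333 × 2.07360 ≈ 17.279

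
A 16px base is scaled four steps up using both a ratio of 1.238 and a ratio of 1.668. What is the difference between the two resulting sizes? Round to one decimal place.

At 1.238: 16.0 × 1.238⁴ = 37.584px
At 1.668: 16.0 × 1.668⁴ = 123.852px
Difference: 123.852 − 37.584 = 86.268px

86.3px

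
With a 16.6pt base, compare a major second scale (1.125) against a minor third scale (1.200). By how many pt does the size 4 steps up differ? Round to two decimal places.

7.83pt

Major second: 16.6 × 1.125⁴ = 26.5900pt
Minor third: 16.6 × 1.200⁴ = 34.4218pt
Difference: 34.4218 − 26.5900 = 7.8318pt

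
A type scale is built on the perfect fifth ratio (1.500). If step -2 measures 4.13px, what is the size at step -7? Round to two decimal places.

The gap is -7 − (-2) = -5 steps, so the factor is 1.500^-5.
4.13 ÷ 1.500⁵ = 4.13 ÷ 7.59375 ≈ 0.544

0.54px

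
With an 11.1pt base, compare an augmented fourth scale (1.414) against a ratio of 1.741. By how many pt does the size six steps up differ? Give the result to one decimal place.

Augmented fourth: 11.1 × 1.414⁶ = 88.720pt
At 1.741: 11.1 × 1.741⁶ = 309.112pt
Difference: 309.112 − 88.720 = 220.392pt

220.4pt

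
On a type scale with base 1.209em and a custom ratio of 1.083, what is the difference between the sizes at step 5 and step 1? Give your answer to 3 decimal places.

0.492em

Step 1: 1.209 × 1.083 = 1.30935em
Step 5: 1.209 × 1.083⁵ = 1.80123em
Difference: 1.80123 − 1.30935 = 0.49188em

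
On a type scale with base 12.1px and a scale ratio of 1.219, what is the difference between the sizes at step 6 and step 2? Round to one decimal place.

Step 2: 12.1 × 1.219² = 17.980px
Step 6: 12.1 × 1.219⁶ = 39.702px
Difference: 39.702 − 17.980 = 21.722px

21.7px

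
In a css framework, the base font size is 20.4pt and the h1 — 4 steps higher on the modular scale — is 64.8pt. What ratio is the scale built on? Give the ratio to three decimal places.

r⁴ = 64.8 / 20.4, so r = (64.8/20.4)^(1/4).
r = 3.1765^(1/4) ≈ 1.3350

1.335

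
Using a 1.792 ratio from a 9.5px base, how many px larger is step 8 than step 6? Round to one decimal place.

695.7px

Step 6: 9.5 × 1.792⁶ = 314.595px
Step 8: 9.5 × 1.792⁸ = 1010.247px
Difference: 1010.247 − 314.595 = 695.652px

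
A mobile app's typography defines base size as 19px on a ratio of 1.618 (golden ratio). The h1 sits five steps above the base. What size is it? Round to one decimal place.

Every step multiplies by the scale ratio.
19.0 × 1.618⁵ = 19.0 × 11.08901 ≈ 210.69

210.7px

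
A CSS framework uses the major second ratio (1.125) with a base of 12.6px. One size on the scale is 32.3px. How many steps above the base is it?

8

1.125ⁿ = 32.3 / 12.6 = 2.5635
n = ln(2.5635) / ln(1.125) = 0.9414 / 0.1178 ≈ 7.99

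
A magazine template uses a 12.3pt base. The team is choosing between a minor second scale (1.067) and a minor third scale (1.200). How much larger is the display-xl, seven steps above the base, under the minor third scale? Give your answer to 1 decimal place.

24.7pt

Minor second: 12.3 × 1.067⁷ = 19.367pt
Minor third: 12.3 × 1.200⁷ = 44.073pt
Difference: 44.073 − 19.367 = 24.706pt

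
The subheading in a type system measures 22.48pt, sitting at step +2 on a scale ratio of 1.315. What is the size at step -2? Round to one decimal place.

7.5pt

22.48 ÷ 1.315⁴ = 22.48 ÷ 2.99022 ≈ 7.518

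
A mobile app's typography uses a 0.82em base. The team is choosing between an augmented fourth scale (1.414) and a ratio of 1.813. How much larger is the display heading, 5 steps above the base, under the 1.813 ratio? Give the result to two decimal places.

Augmented fourth: 0.82 × 1.414⁵ = 4.6351em
At 1.813: 0.82 × 1.813⁵ = 16.0621em
Difference: 16.0621 − 4.6351 = 11.4270em

11.43em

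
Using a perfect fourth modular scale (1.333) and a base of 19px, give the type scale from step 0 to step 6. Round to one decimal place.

Step 0: 19px
Step 1: 19.0 × 1.333 = 25.3
Step 2: 19.0 × 1.333² = 33.8
Step 3: 19.0 × 1.333³ = 45.0
Step 4: 19.0 × 1.333⁴ = 60.0
Step 5: 19.0 × 1.333⁵ = 80.0
Step 6: 19.0 × 1.333⁶ = 106.6

19.0px, 25.3px, 33.8px, 45.0px, 60.0px, 80.0px, 106.6px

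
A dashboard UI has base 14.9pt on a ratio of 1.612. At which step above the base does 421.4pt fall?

1.612ⁿ = 421.4 / 14.9 = 28.2819
n = ln(28.2819) / ln(1.612) = 3.3422 / 0.4775 ≈ 7.00

7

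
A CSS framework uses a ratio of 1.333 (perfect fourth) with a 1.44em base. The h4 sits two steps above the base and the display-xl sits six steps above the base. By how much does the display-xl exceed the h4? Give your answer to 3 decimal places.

Step 2: 1.44 × 1.333² = 2.55872em
Step 6: 1.44 × 1.333⁶ = 8.07874em
Difference: 8.07874 − 2.55872 = 5.52002em

5.520em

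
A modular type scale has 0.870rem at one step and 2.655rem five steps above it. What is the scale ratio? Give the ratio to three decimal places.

The ratio satisfies 0.870 × r⁵ = 2.655, so r = (2.655 / 0.870)^(1/5).
r = 3.0517^(1/5) ≈ 1.2500

1.250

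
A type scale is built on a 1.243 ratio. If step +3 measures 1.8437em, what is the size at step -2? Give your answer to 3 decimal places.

1.8437 ÷ 1.243⁵ = 1.8437 ÷ 2.96726 ≈ 0.621

0.621em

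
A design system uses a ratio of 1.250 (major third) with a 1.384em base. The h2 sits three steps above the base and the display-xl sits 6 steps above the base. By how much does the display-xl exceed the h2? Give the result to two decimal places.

2.58em

Step 3: 1.384 × 1.250³ = 2.7031em
Step 6: 1.384 × 1.250⁶ = 5.2795em
Difference: 5.2795 − 2.7031 = 2.5764em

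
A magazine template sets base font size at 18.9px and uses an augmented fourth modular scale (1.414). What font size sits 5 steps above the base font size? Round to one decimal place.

106.8px

18.9 × 1.414⁵ = 18.9 × 5.65258 ≈ 106.83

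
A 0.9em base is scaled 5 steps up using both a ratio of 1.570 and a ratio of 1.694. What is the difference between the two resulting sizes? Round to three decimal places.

At 1.570: 0.9 × 1.570⁵ = 8.58501em
At 1.694: 0.9 × 1.694⁵ = 12.55479em
Difference: 12.55479 − 8.58501 = 3.96978em

3.970em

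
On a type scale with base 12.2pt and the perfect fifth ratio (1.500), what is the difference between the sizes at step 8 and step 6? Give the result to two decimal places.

Step 6: 12.2 × 1.500⁶ = 138.9656pt
Step 8: 12.2 × 1.500⁸ = 312.6727pt
Difference: 312.6727 − 138.9656 = 173.7071pt

173.71pt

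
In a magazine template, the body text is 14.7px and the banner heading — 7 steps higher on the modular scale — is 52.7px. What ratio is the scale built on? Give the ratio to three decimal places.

The ratio satisfies 14.7 × r⁷ = 52.7, so r = (52.7 / 14.7)^(1/7).
r = 3.5850^(1/7) ≈ 1.2001

1.200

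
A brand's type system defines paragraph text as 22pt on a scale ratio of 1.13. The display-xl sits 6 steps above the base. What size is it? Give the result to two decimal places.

22.0 × 1.13⁶ = 22.0 × 2.08195 ≈ 45.80

45.80pt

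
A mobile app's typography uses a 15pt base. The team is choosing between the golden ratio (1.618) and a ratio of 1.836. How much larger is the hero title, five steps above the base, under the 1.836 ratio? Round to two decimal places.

Golden ratio: 15.0 × 1.618⁵ = 166.3351pt
At 1.836: 15.0 × 1.836⁵ = 312.9354pt
Difference: 312.9354 − 166.3351 = 146.6003pt

146.60pt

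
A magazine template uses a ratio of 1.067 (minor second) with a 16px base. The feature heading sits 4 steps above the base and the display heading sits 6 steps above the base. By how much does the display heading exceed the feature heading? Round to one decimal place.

2.9px

Step 4: 16.0 × 1.067⁴ = 20.739px
Step 6: 16.0 × 1.067⁶ = 23.611px
Difference: 23.611 − 20.739 = 2.872px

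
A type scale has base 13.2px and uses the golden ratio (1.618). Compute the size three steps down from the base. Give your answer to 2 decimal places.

3.12px

Each step on a modular scale multiplies by the ratio, so the size n steps from the base is base × ratioⁿ.
13.2 ÷ 1.618³ = 13.2 ÷ 4.23580 ≈ 3.12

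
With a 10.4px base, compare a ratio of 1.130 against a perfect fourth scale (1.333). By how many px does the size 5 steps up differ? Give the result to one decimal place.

24.6px

At 1.130: 10.4 × 1.130⁵ = 19.161px
Perfect fourth: 10.4 × 1.333⁵ = 43.771px
Difference: 43.771 − 19.161 = 24.610px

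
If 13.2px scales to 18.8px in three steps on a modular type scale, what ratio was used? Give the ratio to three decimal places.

r³ = 18.8 / 13.2, so r = (18.8/13.2)^(1/3).
r = 1.4242^(1/3) ≈ 1.1251

1.125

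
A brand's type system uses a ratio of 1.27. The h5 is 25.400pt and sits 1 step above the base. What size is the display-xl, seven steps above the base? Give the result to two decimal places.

106.58pt

25.400 × 1.27⁶ = 25.400 × 4.19587 ≈ 106.575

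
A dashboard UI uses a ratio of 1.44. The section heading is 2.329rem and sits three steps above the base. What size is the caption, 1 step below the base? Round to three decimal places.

0.542rem

Moving from step +3 to step -1 is 4 steps down, so divide by r⁴.
2.329 ÷ 1.44⁴ = 2.329 ÷ 4.29982 ≈ 0.542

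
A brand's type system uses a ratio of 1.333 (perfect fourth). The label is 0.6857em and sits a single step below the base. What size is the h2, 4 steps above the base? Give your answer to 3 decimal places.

Moving from step -1 to step +4 is 5 steps up, so multiply by r⁵.
0.6857 × 1.333⁵ = 0.6857 × 4.20873 ≈ 2.886

2.886em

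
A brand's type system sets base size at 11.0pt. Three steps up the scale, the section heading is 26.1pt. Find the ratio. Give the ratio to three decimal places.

1.334

r³ = 26.1 / 11.0, so r = (26.1/11.0)^(1/3).
r = 2.3727^(1/3) ≈ 1.3338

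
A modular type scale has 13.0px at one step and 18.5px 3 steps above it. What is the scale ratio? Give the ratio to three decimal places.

r³ = 18.5 / 13.0, so r = (18.5/13.0)^(1/3).
r = 1.4231^(1/3) ≈ 1.1248

1.125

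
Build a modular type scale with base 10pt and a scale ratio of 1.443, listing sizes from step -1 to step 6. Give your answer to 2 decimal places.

6.93pt, 10.00pt, 14.43pt, 20.82pt, 30.05pt, 43.36pt, 62.57pt, 90.28pt

Step -1: 10.0 ÷ 1.443 = 6.93
Step 0: 10pt
Step 1: 10.0 × 1.443 = 14.43
Step 2: 10.0 × 1.443² = 20.82
Step 3: 10.0 × 1.443³ = 30.05
Step 4: 10.0 × 1.443⁴ = 43.36
Step 5: 10.0 × 1.443⁵ = 62.57
Step 6: 10.0 × 1.443⁶ = 90.28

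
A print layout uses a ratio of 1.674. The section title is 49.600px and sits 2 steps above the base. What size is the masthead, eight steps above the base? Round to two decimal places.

Moving from step +2 to step +8 is 6 steps up, so multiply by r⁶.
49.600 × 1.674⁶ = 49.600 × 22.00558 ≈ 1091.477

1091.48px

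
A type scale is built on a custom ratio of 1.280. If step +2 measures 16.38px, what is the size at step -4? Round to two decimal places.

3.72px

Moving from step +2 to step -4 is 6 steps down, so divide by r⁶.
16.38 ÷ 1.280⁶ = 16.38 ÷ 4.39805 ≈ 3.724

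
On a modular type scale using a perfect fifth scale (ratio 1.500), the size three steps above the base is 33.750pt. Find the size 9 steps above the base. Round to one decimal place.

384.4pt

33.750 × 1.500⁶ = 33.750 × 11.39062 ≈ 384.434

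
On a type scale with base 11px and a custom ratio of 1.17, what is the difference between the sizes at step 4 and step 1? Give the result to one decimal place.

7.7px

Step 1: 11.0 × 1.17 = 12.870px
Step 4: 11.0 × 1.17⁴ = 20.613px
Difference: 20.613 − 12.870 = 7.743px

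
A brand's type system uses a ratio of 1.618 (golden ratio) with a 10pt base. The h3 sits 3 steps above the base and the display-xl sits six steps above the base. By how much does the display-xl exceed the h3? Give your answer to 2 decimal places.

137.06pt

Step 3: 10.0 × 1.618³ = 42.3580pt
Step 6: 10.0 × 1.618⁶ = 179.4201pt
Difference: 179.4201 − 42.3580 = 137.0621pt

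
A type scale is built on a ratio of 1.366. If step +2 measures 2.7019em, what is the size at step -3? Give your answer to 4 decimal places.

0.5681em

The gap is -3 − (2) = -5 steps, so the factor is 1.366^-5.
2.7019 ÷ 1.366⁵ = 2.7019 ÷ 4.75613 ≈ 0.5681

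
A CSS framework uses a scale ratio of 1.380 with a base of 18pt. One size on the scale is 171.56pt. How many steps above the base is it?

7

1.380ⁿ = 171.56 / 18 = 9.5311
n = ln(9.5311) / ln(1.380) = 2.2546 / 0.3221 ≈ 7.00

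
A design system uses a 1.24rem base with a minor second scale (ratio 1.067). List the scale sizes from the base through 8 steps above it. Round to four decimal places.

1.2400rem, 1.3231rem, 1.4117rem, 1.5063rem, 1.6072rem, 1.7149rem, 1.8298rem, 1.9524rem, 2.0832rem

Step 0: 1.24rem
Step 1: 1.24 × 1.067 = 1.3231
Step 2: 1.24 × 1.067² = 1.4117
Step 3: 1.24 × 1.067³ = 1.5063
Step 4: 1.24 × 1.067⁴ = 1.6072
Step 5: 1.24 × 1.067⁵ = 1.7149
Step 6: 1.24 × 1.067⁶ = 1.8298
Step 7: 1.24 × 1.067⁷ = 1.9524
Step 8: 1.24 × 1.067⁸ = 2.0832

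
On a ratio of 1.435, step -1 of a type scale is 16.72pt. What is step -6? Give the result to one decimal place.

16.72 ÷ 1.435⁵ = 16.72 ÷ 6.08498 ≈ 2.748

2.7pt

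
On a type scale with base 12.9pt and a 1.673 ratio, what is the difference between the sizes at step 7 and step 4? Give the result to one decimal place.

Step 4: 12.9 × 1.673⁴ = 101.059pt
Step 7: 12.9 × 1.673⁷ = 473.218pt
Difference: 473.218 − 101.059 = 372.159pt

372.2pt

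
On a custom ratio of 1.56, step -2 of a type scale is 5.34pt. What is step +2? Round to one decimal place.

5.34 × 1.56⁴ = 5.34 × 5.92241 ≈ 31.626

31.6pt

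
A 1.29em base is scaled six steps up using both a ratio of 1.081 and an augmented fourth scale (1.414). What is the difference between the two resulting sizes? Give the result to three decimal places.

At 1.081: 1.29 × 1.081⁶ = 2.05847em
Augmented fourth: 1.29 × 1.414⁶ = 10.31065em
Difference: 10.31065 − 2.05847 = 8.25218em

8.252em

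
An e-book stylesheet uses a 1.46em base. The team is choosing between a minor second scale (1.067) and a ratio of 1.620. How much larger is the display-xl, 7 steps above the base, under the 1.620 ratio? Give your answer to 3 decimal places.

Minor second: 1.46 × 1.067⁷ = 2.29881em
At 1.620: 1.46 × 1.620⁷ = 42.75215em
Difference: 42.75215 − 2.29881 = 40.45334em

40.453em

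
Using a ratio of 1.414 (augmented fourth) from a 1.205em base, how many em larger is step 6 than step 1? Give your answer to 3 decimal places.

Step 1: 1.205 × 1.414 = 1.70387em
Step 6: 1.205 × 1.414⁶ = 9.63127em
Difference: 9.63127 − 1.70387 = 7.92740em

7.927em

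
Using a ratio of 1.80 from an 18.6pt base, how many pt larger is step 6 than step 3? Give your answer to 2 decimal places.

524.15pt

Step 3: 18.6 × 1.80³ = 108.4752pt
Step 6: 18.6 × 1.80⁶ = 632.6274pt
Difference: 632.6274 − 108.4752 = 524.1522pt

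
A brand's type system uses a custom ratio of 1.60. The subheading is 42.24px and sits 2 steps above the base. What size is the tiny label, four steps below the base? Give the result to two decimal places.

Moving from step +2 to step -4 is 6 steps down, so divide by r⁶.
42.24 ÷ 1.60⁶ = 42.24 ÷ 16.77722 ≈ 2.518

2.52px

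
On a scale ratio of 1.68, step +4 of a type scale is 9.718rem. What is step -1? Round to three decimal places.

0.726rem

9.718 ÷ 1.68⁵ = 9.718 ÷ 13.38278 ≈ 0.726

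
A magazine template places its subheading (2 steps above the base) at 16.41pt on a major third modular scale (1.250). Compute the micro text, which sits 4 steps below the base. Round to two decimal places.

The gap is -4 − (2) = -6 steps, so the factor is 1.250^-6.
16.41 ÷ 1.250⁶ = 16.41 ÷ 3.81470 ≈ 4.302

4.30pt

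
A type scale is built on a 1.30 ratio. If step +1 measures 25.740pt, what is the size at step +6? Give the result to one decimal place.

Moving from step +1 to step +6 is 5 steps up, so multiply by r⁵.
25.740 × 1.30⁵ = 25.740 × 3.71293 ≈ 95.571

95.6pt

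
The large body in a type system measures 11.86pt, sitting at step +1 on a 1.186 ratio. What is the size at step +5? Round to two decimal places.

23.47pt

Moving from step +1 to step +5 is 4 steps up, so multiply by r⁴.
11.86 × 1.186⁴ = 11.86 × 1.97851 ≈ 23.465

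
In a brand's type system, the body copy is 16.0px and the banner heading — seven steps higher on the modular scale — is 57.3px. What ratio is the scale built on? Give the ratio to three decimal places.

The ratio satisfies 16.0 × r⁷ = 57.3, so r = (57.3 / 16.0)^(1/7).
r = 3.5812^(1/7) ≈ 1.1999

1.200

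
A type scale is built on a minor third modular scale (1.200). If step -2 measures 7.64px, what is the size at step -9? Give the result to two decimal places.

2.13px

Moving from step -2 to step -9 is 7 steps down, so divide by r⁷.
7.64 ÷ 1.200⁷ = 7.64 ÷ 3.58318 ≈ 2.132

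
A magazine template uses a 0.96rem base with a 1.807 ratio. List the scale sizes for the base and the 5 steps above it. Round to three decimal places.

Step 0: 0.96rem
Step 1: 0.96 × 1.807 = 1.735
Step 2: 0.96 × 1.807² = 3.135
Step 3: 0.96 × 1.807³ = 5.664
Step 4: 0.96 × 1.807⁴ = 10.235
Step 5: 0.96 × 1.807⁵ = 18.495

0.960rem, 1.735rem, 3.135rem, 5.664rem, 10.235rem, 18.495rem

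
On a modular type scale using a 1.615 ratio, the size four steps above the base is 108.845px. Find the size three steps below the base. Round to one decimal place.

108.845 ÷ 1.615⁷ = 108.845 ÷ 28.65548 ≈ 3.798

3.8px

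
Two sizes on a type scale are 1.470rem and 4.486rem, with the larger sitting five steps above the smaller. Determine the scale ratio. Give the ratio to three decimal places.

The ratio satisfies 1.470 × r⁵ = 4.486, so r = (4.486 / 1.470)^(1/5).
r = 3.0517^(1/5) ≈ 1.2500

1.250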